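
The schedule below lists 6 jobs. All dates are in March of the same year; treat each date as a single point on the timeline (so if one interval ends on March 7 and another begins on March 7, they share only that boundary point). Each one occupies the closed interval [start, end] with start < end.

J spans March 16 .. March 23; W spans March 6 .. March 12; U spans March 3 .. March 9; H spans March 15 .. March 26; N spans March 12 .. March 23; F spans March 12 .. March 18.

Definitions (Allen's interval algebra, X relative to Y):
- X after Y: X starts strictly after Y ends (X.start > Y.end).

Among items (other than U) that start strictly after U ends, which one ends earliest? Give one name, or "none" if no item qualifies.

F

Target U = [March 3, March 9].
F [March 12, March 18] → after → candidate.
H [March 15, March 26] → after → candidate.
J [March 16, March 23] → after → candidate.
N [March 12, March 23] → after → candidate.
W [March 6, March 12] → overlapped-by → excluded.
Among candidates, earliest end is March 18 → F.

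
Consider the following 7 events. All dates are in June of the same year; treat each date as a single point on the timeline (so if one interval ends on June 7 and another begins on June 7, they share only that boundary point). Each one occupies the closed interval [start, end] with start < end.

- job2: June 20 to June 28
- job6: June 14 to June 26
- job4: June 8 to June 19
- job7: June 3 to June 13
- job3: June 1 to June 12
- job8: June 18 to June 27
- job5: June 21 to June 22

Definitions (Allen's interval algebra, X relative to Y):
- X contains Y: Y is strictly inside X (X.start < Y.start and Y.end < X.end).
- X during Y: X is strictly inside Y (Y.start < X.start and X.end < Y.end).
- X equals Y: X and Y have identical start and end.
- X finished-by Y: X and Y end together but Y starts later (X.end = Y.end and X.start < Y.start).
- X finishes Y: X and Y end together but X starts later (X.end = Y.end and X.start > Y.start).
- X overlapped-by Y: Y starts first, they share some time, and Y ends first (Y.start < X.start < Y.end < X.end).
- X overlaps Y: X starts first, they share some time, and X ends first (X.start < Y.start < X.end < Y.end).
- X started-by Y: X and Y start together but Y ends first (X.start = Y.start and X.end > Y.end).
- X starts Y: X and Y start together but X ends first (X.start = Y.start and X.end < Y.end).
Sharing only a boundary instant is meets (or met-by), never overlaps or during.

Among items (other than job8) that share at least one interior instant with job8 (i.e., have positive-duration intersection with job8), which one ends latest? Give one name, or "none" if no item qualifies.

job2

Target job8 = [June 18, June 27].
job2 [June 20, June 28] → overlapped-by → candidate.
job3 [June 1, June 12] → before → excluded.
job4 [June 8, June 19] → overlaps → candidate.
job5 [June 21, June 22] → during → candidate.
job6 [June 14, June 26] → overlaps → candidate.
job7 [June 3, June 13] → before → excluded.
Among candidates, latest end is June 28 → job2.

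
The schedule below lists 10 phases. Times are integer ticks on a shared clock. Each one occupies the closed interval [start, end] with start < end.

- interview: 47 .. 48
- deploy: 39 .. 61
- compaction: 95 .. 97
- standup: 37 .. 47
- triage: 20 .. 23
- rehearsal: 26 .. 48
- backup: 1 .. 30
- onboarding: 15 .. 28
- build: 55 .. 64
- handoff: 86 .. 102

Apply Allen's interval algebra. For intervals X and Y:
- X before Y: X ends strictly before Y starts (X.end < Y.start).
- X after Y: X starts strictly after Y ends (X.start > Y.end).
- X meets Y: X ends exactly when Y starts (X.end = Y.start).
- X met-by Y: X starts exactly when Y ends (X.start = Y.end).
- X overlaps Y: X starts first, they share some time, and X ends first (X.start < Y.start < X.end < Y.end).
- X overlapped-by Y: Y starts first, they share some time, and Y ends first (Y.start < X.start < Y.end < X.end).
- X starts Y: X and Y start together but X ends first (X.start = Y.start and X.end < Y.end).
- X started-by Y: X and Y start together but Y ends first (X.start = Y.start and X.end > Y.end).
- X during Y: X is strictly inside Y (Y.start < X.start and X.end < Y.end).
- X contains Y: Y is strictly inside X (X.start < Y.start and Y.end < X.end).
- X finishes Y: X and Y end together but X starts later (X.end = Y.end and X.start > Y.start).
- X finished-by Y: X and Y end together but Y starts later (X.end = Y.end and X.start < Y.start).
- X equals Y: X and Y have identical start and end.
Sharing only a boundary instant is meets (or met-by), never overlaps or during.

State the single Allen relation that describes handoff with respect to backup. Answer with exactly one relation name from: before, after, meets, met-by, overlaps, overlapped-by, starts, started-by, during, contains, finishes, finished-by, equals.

handoff = [86, 102]; backup = [1, 30].
Compare endpoints: handoff.start > backup.start, handoff.start > backup.end, handoff.end > backup.start, handoff.end > backup.end.
That pattern is 'after'.

after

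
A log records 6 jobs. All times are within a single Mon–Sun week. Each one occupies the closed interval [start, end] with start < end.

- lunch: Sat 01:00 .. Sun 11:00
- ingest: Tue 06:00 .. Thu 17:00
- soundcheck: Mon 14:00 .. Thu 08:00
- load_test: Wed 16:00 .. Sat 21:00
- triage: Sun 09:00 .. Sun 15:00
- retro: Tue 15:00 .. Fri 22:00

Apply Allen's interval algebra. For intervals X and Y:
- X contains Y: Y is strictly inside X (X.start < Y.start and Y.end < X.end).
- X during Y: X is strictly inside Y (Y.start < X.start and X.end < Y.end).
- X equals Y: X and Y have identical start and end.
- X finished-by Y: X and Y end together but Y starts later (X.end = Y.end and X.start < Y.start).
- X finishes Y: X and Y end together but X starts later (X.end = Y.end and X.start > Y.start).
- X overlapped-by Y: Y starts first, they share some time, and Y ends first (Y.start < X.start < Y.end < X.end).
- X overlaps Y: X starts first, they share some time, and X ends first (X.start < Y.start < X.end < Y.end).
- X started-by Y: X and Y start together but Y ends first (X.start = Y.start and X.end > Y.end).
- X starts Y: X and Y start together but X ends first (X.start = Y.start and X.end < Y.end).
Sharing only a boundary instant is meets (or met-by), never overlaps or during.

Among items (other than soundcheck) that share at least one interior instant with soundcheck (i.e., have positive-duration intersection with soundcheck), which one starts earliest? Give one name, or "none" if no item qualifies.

Target soundcheck = [Mon 14:00, Thu 08:00].
ingest [Tue 06:00, Thu 17:00] → overlapped-by → candidate.
load_test [Wed 16:00, Sat 21:00] → overlapped-by → candidate.
lunch [Sat 01:00, Sun 11:00] → after → excluded.
retro [Tue 15:00, Fri 22:00] → overlapped-by → candidate.
triage [Sun 09:00, Sun 15:00] → after → excluded.
Among candidates, earliest start is Tue 06:00 → ingest.

ingest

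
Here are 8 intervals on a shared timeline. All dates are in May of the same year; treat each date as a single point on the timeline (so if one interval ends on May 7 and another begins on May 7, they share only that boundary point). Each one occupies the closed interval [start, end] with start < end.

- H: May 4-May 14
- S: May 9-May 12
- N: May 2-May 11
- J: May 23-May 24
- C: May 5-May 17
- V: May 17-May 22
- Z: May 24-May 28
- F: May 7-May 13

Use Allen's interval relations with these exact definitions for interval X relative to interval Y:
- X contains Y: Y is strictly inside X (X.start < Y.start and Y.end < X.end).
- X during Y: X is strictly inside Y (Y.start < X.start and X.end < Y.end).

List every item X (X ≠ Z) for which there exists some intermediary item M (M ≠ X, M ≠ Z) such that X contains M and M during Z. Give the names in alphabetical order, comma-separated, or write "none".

none

Target Z = [May 24, May 28].
Intermediaries M with M during Z: none.
Union: none.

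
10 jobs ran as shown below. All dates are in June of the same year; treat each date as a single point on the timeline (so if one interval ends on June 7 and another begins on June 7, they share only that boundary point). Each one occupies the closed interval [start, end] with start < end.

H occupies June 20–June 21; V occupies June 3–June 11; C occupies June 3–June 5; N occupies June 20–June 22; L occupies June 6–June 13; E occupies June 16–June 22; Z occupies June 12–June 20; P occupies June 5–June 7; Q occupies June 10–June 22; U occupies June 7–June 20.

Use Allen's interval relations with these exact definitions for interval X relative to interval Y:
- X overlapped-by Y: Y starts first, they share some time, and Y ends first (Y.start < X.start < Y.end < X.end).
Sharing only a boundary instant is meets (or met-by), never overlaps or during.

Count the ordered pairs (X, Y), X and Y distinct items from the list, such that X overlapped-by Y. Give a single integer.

10

Checking all 90 ordered pairs for relation 'overlapped-by'; matching pairs in alphabetical order:
(E, U): E overlapped-by U ✓
(E, Z): E overlapped-by Z ✓
(L, P): L overlapped-by P ✓
(L, V): L overlapped-by V ✓
(Q, L): Q overlapped-by L ✓
(Q, U): Q overlapped-by U ✓
(Q, V): Q overlapped-by V ✓
(U, L): U overlapped-by L ✓
(U, V): U overlapped-by V ✓
(Z, L): Z overlapped-by L ✓
Count: 10.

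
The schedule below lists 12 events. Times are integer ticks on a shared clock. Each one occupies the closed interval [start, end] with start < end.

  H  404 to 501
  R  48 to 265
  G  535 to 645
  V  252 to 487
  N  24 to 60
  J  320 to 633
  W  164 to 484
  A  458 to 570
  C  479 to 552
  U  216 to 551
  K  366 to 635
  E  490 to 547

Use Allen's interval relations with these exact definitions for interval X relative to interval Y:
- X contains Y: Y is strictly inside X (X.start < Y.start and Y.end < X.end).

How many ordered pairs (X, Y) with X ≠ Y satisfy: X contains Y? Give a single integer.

Checking all 132 ordered pairs for relation 'contains'; matching pairs in alphabetical order:
(A, C): A contains C ✓
(A, E): A contains E ✓
(C, E): C contains E ✓
(J, A): J contains A ✓
(J, C): J contains C ✓
(J, E): J contains E ✓
(J, H): J contains H ✓
(K, A): K contains A ✓
(K, C): K contains C ✓
(K, E): K contains E ✓
(K, H): K contains H ✓
(U, E): U contains E ✓
(U, H): U contains H ✓
(U, V): U contains V ✓
Count: 14.

14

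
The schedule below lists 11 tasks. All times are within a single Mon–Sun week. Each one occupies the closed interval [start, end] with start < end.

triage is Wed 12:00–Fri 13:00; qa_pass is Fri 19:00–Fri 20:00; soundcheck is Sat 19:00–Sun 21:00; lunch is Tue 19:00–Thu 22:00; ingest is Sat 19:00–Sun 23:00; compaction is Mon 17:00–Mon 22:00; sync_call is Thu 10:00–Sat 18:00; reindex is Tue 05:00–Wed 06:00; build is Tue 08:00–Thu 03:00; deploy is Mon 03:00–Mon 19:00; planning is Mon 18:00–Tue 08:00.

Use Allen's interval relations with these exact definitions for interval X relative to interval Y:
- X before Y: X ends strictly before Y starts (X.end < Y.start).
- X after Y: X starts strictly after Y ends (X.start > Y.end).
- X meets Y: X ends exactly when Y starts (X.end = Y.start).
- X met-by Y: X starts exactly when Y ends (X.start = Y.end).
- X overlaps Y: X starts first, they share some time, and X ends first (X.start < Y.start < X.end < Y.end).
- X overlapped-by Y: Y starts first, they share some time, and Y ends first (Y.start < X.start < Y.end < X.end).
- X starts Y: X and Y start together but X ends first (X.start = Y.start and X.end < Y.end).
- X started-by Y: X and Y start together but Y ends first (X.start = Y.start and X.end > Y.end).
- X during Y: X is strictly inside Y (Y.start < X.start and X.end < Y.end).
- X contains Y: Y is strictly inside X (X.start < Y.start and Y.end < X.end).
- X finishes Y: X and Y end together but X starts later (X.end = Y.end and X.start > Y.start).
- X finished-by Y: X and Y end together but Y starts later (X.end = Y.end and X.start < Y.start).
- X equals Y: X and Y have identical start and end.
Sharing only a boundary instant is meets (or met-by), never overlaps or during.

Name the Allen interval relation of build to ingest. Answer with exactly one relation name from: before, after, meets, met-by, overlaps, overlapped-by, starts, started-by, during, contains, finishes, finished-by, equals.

build = [Tue 08:00, Thu 03:00]; ingest = [Sat 19:00, Sun 23:00].
Compare endpoints: build.start < ingest.start, build.start < ingest.end, build.end < ingest.start, build.end < ingest.end.
That pattern is 'before'.

before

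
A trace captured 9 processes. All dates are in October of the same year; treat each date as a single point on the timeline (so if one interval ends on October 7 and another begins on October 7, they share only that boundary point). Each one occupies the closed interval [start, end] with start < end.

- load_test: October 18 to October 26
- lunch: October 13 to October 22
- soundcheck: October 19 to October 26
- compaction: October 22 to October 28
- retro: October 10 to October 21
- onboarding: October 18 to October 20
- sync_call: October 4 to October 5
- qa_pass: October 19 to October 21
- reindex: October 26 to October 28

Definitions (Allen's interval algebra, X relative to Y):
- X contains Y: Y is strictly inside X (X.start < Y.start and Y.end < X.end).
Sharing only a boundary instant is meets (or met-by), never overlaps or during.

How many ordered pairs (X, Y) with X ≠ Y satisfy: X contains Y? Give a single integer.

Checking all 72 ordered pairs for relation 'contains'; matching pairs in alphabetical order:
(load_test, qa_pass): load_test contains qa_pass ✓
(lunch, onboarding): lunch contains onboarding ✓
(lunch, qa_pass): lunch contains qa_pass ✓
(retro, onboarding): retro contains onboarding ✓
Count: 4.

4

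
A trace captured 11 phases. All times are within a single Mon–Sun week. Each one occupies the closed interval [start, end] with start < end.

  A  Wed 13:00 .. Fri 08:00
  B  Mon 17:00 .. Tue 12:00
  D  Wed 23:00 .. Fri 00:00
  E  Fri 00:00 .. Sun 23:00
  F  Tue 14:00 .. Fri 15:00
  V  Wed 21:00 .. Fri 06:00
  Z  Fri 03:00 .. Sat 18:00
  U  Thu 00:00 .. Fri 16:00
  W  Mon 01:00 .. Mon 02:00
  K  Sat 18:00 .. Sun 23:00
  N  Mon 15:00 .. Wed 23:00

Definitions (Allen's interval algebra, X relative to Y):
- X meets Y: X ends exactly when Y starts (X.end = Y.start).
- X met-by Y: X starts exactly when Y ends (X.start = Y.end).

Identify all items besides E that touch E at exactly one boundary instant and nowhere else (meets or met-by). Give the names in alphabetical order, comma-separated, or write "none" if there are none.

D

Target E = [Fri 00:00, Sun 23:00].
A [Wed 13:00, Fri 08:00] → overlaps → no.
B [Mon 17:00, Tue 12:00] → before → no.
D [Wed 23:00, Fri 00:00] → meets → yes.
F [Tue 14:00, Fri 15:00] → overlaps → no.
K [Sat 18:00, Sun 23:00] → finishes → no.
N [Mon 15:00, Wed 23:00] → before → no.
U [Thu 00:00, Fri 16:00] → overlaps → no.
V [Wed 21:00, Fri 06:00] → overlaps → no.
W [Mon 01:00, Mon 02:00] → before → no.
Z [Fri 03:00, Sat 18:00] → during → no.
Result: D.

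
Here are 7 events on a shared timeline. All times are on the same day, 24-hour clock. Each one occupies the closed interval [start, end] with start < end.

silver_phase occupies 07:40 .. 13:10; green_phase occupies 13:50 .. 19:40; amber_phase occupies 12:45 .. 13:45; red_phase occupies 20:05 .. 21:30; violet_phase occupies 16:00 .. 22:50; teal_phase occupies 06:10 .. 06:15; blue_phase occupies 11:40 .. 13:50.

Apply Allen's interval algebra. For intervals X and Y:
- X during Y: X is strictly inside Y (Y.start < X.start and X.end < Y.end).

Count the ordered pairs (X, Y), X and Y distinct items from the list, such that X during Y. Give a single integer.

2

Checking all 42 ordered pairs for relation 'during'; matching pairs in alphabetical order:
(amber_phase, blue_phase): amber_phase during blue_phase ✓
(red_phase, violet_phase): red_phase during violet_phase ✓
Count: 2.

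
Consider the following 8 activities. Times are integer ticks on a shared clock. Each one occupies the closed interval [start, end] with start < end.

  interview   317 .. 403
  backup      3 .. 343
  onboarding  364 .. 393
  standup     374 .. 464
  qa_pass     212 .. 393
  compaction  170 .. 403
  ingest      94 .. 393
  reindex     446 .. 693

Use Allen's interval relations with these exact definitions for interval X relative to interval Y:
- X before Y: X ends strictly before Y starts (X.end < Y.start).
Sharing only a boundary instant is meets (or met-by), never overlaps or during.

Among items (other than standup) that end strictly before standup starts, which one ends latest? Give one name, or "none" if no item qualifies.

backup

Target standup = [374, 464].
backup [3, 343] → before → candidate.
compaction [170, 403] → overlaps → excluded.
ingest [94, 393] → overlaps → excluded.
interview [317, 403] → overlaps → excluded.
onboarding [364, 393] → overlaps → excluded.
qa_pass [212, 393] → overlaps → excluded.
reindex [446, 693] → overlapped-by → excluded.
Among candidates, latest end is 343 → backup.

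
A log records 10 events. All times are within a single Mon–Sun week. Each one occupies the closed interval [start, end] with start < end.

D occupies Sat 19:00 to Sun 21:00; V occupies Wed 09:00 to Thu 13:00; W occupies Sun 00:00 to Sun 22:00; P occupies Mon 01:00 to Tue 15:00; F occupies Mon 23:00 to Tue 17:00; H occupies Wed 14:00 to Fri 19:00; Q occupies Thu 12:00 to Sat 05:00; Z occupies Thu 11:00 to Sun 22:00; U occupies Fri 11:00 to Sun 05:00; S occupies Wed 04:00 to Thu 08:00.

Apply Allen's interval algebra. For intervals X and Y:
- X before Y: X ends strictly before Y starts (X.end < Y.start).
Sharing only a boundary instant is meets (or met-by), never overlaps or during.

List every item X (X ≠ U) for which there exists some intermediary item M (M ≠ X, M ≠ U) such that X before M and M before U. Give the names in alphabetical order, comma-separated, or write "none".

Target U = [Fri 11:00, Sun 05:00].
Intermediaries M with M before U: F, P, S, V.
Via F — items with X before F: none.
Via P — items with X before P: none.
Via S — items with X before S: F, P.
Via V — items with X before V: F, P.
Union: F, P.

F, P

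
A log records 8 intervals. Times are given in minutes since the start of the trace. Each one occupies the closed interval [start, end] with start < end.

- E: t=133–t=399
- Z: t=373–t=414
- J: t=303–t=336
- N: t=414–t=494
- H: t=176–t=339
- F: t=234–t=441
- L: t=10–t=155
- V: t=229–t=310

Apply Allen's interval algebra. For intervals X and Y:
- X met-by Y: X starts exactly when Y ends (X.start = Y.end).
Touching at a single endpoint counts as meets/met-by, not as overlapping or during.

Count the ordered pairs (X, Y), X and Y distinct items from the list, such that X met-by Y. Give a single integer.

1

Checking all 56 ordered pairs for relation 'met-by'; matching pairs in alphabetical order:
(N, Z): N met-by Z ✓
Count: 1.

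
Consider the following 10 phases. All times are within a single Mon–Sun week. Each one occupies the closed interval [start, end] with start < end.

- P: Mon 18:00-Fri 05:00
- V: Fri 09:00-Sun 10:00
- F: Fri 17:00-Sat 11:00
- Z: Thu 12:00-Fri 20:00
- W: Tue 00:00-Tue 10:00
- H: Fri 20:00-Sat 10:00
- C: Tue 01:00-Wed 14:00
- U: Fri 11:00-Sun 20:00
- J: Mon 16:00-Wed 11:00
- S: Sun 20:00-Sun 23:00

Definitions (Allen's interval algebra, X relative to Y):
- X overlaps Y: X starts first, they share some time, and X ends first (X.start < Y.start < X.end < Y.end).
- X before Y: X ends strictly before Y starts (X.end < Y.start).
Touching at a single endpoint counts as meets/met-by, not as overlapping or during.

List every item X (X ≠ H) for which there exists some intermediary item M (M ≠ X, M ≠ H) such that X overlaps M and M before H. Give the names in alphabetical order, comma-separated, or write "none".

Target H = [Fri 20:00, Sat 10:00].
Intermediaries M with M before H: C, J, P, W.
Via C — items with X overlaps C: J, W.
Via J — items with X overlaps J: none.
Via P — items with X overlaps P: J.
Via W — items with X overlaps W: none.
Union: J, W.

J, W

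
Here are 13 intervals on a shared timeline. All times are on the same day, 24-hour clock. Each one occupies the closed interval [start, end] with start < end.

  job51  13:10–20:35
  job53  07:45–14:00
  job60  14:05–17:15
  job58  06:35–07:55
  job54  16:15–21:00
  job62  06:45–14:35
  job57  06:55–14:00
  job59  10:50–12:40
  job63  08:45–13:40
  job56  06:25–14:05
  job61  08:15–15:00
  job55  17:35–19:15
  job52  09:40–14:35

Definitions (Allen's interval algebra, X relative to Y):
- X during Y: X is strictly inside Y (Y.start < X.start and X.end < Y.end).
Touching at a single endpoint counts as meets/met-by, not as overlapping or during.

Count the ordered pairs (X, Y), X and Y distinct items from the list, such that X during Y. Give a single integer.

21

Checking all 156 ordered pairs for relation 'during'; matching pairs in alphabetical order:
(job52, job61): job52 during job61 ✓
(job53, job56): job53 during job56 ✓
(job53, job62): job53 during job62 ✓
(job55, job51): job55 during job51 ✓
(job55, job54): job55 during job54 ✓
(job57, job56): job57 during job56 ✓
(job57, job62): job57 during job62 ✓
(job58, job56): job58 during job56 ✓
(job59, job52): job59 during job52 ✓
(job59, job53): job59 during job53 ✓
(job59, job56): job59 during job56 ✓
(job59, job57): job59 during job57 ✓
(job59, job61): job59 during job61 ✓
(job59, job62): job59 during job62 ✓
(job59, job63): job59 during job63 ✓
(job60, job51): job60 during job51 ✓
(job63, job53): job63 during job53 ✓
(job63, job56): job63 during job56 ✓
(job63, job57): job63 during job57 ✓
(job63, job61): job63 during job61 ✓
(job63, job62): job63 during job62 ✓
Count: 21.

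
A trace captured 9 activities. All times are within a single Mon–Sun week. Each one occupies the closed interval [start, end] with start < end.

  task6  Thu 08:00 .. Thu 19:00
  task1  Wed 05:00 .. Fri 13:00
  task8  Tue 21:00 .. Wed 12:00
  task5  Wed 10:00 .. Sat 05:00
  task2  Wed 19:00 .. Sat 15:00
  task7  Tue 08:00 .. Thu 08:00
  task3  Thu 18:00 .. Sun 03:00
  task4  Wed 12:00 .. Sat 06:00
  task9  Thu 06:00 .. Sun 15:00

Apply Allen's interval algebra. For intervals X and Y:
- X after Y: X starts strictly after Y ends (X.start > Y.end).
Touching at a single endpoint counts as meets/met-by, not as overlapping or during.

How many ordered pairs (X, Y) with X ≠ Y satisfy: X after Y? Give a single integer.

Checking all 72 ordered pairs for relation 'after'; matching pairs in alphabetical order:
(task2, task8): task2 after task8 ✓
(task3, task7): task3 after task7 ✓
(task3, task8): task3 after task8 ✓
(task6, task8): task6 after task8 ✓
(task9, task8): task9 after task8 ✓
Count: 5.

5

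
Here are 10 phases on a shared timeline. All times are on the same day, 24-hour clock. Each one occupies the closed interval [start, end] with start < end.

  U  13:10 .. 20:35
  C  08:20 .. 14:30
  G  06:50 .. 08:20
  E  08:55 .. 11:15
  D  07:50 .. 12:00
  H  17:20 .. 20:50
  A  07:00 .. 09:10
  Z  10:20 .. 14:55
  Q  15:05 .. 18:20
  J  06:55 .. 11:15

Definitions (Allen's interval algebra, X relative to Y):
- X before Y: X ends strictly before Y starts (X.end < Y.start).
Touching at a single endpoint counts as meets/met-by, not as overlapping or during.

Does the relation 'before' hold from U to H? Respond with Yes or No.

No

U = [13:10, 20:35], H = [17:20, 20:50].
Actual relation of U to H: overlaps.
Asked whether 'before' holds → No.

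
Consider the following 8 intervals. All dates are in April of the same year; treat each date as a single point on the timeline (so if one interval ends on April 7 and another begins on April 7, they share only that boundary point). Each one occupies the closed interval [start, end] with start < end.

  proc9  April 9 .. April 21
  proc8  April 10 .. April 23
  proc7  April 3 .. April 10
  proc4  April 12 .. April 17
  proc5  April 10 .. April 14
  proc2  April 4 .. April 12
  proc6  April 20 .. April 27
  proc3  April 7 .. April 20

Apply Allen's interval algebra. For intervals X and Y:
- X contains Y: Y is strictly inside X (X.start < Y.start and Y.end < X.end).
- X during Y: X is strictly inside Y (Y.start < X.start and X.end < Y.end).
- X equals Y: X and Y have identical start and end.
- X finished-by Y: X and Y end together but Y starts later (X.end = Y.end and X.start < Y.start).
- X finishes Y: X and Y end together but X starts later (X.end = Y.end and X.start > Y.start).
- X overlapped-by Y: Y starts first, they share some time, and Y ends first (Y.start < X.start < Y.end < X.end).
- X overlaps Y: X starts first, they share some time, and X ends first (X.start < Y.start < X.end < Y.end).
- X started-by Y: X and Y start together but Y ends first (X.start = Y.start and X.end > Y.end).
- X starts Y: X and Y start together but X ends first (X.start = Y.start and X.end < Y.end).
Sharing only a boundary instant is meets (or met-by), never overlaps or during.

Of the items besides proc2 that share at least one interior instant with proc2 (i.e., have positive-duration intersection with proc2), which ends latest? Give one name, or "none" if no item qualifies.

proc8

Target proc2 = [April 4, April 12].
proc3 [April 7, April 20] → overlapped-by → candidate.
proc4 [April 12, April 17] → met-by → excluded.
proc5 [April 10, April 14] → overlapped-by → candidate.
proc6 [April 20, April 27] → after → excluded.
proc7 [April 3, April 10] → overlaps → candidate.
proc8 [April 10, April 23] → overlapped-by → candidate.
proc9 [April 9, April 21] → overlapped-by → candidate.
Among candidates, latest end is April 23 → proc8.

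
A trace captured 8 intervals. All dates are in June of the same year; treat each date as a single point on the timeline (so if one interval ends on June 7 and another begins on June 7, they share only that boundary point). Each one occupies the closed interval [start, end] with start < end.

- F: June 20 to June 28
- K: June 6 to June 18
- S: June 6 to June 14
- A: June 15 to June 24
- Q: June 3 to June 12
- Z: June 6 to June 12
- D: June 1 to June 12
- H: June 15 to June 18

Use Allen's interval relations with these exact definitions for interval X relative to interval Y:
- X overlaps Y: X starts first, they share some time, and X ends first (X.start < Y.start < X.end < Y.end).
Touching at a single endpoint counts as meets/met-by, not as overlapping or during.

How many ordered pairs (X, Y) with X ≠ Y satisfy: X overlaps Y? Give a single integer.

Checking all 56 ordered pairs for relation 'overlaps'; matching pairs in alphabetical order:
(A, F): A overlaps F ✓
(D, K): D overlaps K ✓
(D, S): D overlaps S ✓
(K, A): K overlaps A ✓
(Q, K): Q overlaps K ✓
(Q, S): Q overlaps S ✓
Count: 6.

6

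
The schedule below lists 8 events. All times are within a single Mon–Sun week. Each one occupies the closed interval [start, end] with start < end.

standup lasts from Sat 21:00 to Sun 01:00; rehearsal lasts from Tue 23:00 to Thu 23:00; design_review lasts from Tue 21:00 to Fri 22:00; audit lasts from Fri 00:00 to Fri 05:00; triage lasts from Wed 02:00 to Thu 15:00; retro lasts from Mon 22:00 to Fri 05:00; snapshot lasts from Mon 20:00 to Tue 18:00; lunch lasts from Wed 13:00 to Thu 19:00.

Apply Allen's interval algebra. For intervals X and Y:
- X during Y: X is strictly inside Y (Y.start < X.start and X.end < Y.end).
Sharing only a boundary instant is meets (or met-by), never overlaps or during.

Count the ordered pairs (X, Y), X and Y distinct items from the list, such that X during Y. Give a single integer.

Checking all 56 ordered pairs for relation 'during'; matching pairs in alphabetical order:
(audit, design_review): audit during design_review ✓
(lunch, design_review): lunch during design_review ✓
(lunch, rehearsal): lunch during rehearsal ✓
(lunch, retro): lunch during retro ✓
(rehearsal, design_review): rehearsal during design_review ✓
(rehearsal, retro): rehearsal during retro ✓
(triage, design_review): triage during design_review ✓
(triage, rehearsal): triage during rehearsal ✓
(triage, retro): triage during retro ✓
Count: 9.

9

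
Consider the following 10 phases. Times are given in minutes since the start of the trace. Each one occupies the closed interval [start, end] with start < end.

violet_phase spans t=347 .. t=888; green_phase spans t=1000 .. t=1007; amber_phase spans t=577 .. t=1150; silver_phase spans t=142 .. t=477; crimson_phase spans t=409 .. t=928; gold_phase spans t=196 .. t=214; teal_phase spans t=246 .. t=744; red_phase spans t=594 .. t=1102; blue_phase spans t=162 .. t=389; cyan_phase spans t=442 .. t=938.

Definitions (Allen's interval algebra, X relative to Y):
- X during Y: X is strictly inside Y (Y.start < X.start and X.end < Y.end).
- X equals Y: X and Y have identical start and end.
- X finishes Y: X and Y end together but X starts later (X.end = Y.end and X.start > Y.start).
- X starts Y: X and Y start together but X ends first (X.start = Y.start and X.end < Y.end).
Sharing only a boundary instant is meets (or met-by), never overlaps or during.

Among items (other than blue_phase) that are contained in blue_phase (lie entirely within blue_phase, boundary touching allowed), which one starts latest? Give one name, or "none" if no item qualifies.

gold_phase

Target blue_phase = [t=162, t=389].
amber_phase [t=577, t=1150] → after → excluded.
crimson_phase [t=409, t=928] → after → excluded.
cyan_phase [t=442, t=938] → after → excluded.
gold_phase [t=196, t=214] → during → candidate.
green_phase [t=1000, t=1007] → after → excluded.
red_phase [t=594, t=1102] → after → excluded.
silver_phase [t=142, t=477] → contains → excluded.
teal_phase [t=246, t=744] → overlapped-by → excluded.
violet_phase [t=347, t=888] → overlapped-by → excluded.
Among candidates, latest start is t=196 → gold_phase.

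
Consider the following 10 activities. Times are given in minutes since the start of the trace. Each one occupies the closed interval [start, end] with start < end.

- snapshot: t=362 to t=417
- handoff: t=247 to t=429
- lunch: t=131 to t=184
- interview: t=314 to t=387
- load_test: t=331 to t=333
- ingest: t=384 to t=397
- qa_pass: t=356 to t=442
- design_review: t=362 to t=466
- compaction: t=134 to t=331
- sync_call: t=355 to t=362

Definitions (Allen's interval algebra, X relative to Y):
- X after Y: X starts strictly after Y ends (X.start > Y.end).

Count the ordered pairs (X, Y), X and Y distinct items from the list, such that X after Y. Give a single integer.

19

Checking all 90 ordered pairs for relation 'after'; matching pairs in alphabetical order:
(design_review, compaction): design_review after compaction ✓
(design_review, load_test): design_review after load_test ✓
(design_review, lunch): design_review after lunch ✓
(handoff, lunch): handoff after lunch ✓
(ingest, compaction): ingest after compaction ✓
(ingest, load_test): ingest after load_test ✓
(ingest, lunch): ingest after lunch ✓
(ingest, sync_call): ingest after sync_call ✓
(interview, lunch): interview after lunch ✓
(load_test, lunch): load_test after lunch ✓
(qa_pass, compaction): qa_pass after compaction ✓
(qa_pass, load_test): qa_pass after load_test ✓
(qa_pass, lunch): qa_pass after lunch ✓
(snapshot, compaction): snapshot after compaction ✓
(snapshot, load_test): snapshot after load_test ✓
(snapshot, lunch): snapshot after lunch ✓
(sync_call, compaction): sync_call after compaction ✓
(sync_call, load_test): sync_call after load_test ✓
(sync_call, lunch): sync_call after lunch ✓
Count: 19.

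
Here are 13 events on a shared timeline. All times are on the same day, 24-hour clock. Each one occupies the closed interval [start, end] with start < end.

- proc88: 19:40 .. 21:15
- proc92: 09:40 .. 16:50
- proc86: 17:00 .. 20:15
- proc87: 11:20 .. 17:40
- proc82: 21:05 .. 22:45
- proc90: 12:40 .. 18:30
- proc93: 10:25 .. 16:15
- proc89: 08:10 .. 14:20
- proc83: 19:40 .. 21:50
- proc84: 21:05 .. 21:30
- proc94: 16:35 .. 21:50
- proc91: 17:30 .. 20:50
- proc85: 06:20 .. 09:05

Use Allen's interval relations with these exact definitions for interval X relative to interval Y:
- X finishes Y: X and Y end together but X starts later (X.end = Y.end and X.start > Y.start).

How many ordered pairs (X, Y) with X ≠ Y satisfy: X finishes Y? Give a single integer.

Checking all 156 ordered pairs for relation 'finishes'; matching pairs in alphabetical order:
(proc83, proc94): proc83 finishes proc94 ✓
Count: 1.

1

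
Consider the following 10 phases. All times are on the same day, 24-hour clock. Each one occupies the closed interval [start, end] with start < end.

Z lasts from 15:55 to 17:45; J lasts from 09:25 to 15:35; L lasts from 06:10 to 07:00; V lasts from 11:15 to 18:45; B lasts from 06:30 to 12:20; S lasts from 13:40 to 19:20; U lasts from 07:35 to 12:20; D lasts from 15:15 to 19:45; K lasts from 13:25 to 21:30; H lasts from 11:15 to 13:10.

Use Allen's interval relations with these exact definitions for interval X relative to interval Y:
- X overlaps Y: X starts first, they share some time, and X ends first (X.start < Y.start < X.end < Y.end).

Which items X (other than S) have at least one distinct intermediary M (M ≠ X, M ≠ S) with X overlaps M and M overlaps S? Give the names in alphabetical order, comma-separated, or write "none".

Target S = [13:40, 19:20].
Intermediaries M with M overlaps S: J, V.
Via J — items with X overlaps J: B, U.
Via V — items with X overlaps V: B, J, U.
Union: B, J, U.

B, J, U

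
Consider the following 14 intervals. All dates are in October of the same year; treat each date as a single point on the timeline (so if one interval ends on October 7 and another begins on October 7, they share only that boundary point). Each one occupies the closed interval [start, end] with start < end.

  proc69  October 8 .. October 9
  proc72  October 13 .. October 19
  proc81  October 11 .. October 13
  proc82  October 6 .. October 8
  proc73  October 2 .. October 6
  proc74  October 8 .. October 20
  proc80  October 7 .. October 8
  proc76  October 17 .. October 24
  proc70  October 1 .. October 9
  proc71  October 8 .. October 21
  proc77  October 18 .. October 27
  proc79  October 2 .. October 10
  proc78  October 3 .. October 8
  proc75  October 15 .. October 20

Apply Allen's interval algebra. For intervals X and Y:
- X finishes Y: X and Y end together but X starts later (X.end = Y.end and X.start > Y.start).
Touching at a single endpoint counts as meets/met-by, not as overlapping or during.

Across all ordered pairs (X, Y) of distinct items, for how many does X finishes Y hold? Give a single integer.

5

Checking all 182 ordered pairs for relation 'finishes'; matching pairs in alphabetical order:
(proc69, proc70): proc69 finishes proc70 ✓
(proc75, proc74): proc75 finishes proc74 ✓
(proc80, proc78): proc80 finishes proc78 ✓
(proc80, proc82): proc80 finishes proc82 ✓
(proc82, proc78): proc82 finishes proc78 ✓
Count: 5.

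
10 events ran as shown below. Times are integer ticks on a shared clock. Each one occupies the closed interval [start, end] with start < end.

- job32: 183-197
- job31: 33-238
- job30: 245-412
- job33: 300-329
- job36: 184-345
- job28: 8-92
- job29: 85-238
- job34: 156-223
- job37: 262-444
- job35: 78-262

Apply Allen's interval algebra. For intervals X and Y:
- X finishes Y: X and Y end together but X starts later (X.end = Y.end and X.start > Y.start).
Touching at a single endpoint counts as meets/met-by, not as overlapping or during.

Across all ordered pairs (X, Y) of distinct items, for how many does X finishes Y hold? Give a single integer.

1

Checking all 90 ordered pairs for relation 'finishes'; matching pairs in alphabetical order:
(job29, job31): job29 finishes job31 ✓
Count: 1.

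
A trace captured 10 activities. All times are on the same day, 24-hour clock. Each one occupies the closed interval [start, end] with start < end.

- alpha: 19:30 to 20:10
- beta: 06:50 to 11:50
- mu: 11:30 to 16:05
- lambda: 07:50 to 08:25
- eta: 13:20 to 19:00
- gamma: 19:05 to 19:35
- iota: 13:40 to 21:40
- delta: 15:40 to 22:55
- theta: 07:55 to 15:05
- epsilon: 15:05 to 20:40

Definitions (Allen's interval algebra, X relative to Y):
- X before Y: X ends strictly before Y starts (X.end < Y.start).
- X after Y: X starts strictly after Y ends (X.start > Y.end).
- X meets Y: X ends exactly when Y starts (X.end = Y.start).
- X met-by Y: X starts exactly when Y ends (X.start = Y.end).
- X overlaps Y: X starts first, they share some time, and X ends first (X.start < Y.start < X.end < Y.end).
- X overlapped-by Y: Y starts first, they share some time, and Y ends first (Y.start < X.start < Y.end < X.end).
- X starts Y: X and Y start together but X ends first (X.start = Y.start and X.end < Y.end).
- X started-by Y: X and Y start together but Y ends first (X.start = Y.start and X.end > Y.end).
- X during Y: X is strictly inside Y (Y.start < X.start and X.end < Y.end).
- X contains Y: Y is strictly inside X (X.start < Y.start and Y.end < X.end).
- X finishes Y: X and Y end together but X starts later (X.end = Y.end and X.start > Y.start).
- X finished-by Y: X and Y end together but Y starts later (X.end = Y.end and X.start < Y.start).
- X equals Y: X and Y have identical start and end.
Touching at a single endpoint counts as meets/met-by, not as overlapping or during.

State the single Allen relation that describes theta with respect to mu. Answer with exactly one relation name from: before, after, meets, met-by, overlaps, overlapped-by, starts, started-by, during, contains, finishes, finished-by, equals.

theta = [07:55, 15:05]; mu = [11:30, 16:05].
Compare endpoints: theta.start < mu.start, theta.start < mu.end, theta.end > mu.start, theta.end < mu.end.
That pattern is 'overlaps'.

overlaps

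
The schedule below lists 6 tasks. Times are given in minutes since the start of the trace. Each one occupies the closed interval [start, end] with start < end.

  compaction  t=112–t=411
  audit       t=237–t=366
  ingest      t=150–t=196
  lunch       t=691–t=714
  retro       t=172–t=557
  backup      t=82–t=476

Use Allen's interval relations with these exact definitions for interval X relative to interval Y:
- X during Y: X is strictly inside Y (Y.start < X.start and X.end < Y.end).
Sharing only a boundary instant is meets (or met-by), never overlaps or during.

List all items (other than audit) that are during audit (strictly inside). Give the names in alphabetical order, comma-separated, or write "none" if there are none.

Target audit = [t=237, t=366].
backup [t=82, t=476] → contains → no.
compaction [t=112, t=411] → contains → no.
ingest [t=150, t=196] → before → no.
lunch [t=691, t=714] → after → no.
retro [t=172, t=557] → contains → no.
Result: none.

none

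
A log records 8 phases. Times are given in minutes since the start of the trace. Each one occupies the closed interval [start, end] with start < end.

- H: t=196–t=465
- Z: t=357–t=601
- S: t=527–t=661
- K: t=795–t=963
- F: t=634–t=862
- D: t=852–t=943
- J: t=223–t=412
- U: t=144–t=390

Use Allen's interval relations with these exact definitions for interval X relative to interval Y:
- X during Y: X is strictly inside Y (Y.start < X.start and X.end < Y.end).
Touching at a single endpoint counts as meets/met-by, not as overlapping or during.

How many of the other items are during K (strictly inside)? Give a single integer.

1

Target K = [t=795, t=963].
D [t=852, t=943] → during → counts.
F [t=634, t=862] → overlaps → no.
H [t=196, t=465] → before → no.
J [t=223, t=412] → before → no.
S [t=527, t=661] → before → no.
U [t=144, t=390] → before → no.
Z [t=357, t=601] → before → no.
Total: 1.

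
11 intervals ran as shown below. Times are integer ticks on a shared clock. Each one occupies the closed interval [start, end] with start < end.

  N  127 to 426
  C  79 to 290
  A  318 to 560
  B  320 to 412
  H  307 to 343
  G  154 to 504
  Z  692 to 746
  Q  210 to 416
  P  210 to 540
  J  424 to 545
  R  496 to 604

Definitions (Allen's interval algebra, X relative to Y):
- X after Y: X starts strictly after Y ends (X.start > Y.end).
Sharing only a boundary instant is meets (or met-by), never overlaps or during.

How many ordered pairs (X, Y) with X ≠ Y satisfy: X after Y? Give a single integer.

Checking all 110 ordered pairs for relation 'after'; matching pairs in alphabetical order:
(A, C): A after C ✓
(B, C): B after C ✓
(H, C): H after C ✓
(J, B): J after B ✓
(J, C): J after C ✓
(J, H): J after H ✓
(J, Q): J after Q ✓
(R, B): R after B ✓
(R, C): R after C ✓
(R, H): R after H ✓
(R, N): R after N ✓
(R, Q): R after Q ✓
(Z, A): Z after A ✓
(Z, B): Z after B ✓
(Z, C): Z after C ✓
(Z, G): Z after G ✓
(Z, H): Z after H ✓
(Z, J): Z after J ✓
(Z, N): Z after N ✓
(Z, P): Z after P ✓
(Z, Q): Z after Q ✓
(Z, R): Z after R ✓
Count: 22.

22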